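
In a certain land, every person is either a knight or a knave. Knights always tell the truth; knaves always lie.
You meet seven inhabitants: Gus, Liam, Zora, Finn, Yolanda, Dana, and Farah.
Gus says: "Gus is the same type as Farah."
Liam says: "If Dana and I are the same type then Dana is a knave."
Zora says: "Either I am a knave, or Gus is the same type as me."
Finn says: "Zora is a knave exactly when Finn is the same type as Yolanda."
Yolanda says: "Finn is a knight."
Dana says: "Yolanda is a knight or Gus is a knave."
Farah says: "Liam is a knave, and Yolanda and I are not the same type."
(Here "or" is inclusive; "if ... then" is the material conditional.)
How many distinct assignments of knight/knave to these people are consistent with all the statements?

0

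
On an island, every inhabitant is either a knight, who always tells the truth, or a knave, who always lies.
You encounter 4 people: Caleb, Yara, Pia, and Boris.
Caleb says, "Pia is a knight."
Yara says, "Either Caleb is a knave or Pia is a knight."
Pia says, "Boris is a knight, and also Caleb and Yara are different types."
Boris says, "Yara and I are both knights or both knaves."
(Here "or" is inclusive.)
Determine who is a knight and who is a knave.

Suppose Caleb is a knight. Then Caleb's statement "Pia is a knight" would have to be true. Checking the 8 ways to assign the others, none is consistent with every speaker.
(For instance, with Yara=knight, Pia=knave, Boris=knave, Caleb's claim "Pia is a knight" comes out false where it would need to be true.)
So Caleb must be a knave, making "Pia is a knight" false. Taking Caleb=knave, Yara=knight, Pia=knave, Boris=knave, each remaining statement checks out:
  Yara (knight): "either Caleb is a knave or Pia is a knight" — true. ✓
  Pia (knave): "Boris is a knight, and also Caleb and Yara are different types" — false. ✓
  Boris (knave): "Yara and I are both knights or both knaves" — false. ✓
This is the unique consistent assignment.

Caleb is a knave, Yara is a knight, Pia is a knave, and Boris is a knave.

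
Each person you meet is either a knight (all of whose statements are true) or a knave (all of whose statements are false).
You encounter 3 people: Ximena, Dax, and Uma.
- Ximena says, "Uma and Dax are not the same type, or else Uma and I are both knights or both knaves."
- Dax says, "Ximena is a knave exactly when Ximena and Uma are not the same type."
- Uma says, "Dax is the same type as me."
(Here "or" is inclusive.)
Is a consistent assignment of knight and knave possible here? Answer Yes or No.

One consistent assignment: Ximena=knight, Dax=knight, Uma=knight.

Yes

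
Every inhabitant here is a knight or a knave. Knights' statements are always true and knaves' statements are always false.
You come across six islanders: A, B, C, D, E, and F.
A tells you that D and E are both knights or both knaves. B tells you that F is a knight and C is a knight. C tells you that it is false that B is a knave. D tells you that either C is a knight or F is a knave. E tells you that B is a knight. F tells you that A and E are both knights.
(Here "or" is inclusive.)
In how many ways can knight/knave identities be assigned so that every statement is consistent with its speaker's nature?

2

Consistent assignments:
  A=knight, B=knight, C=knight, D=knight, E=knight, F=knight
  A=knave, B=knave, C=knave, D=knight, E=knave, F=knave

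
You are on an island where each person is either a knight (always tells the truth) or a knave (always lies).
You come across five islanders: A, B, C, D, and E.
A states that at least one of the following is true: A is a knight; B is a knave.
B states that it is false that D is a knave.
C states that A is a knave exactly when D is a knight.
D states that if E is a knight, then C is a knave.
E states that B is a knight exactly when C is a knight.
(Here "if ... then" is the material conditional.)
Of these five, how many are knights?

The unique consistent assignment is A=knight, B=knight, C=knave, D=knight, E=knave.
That has 3 knights.

3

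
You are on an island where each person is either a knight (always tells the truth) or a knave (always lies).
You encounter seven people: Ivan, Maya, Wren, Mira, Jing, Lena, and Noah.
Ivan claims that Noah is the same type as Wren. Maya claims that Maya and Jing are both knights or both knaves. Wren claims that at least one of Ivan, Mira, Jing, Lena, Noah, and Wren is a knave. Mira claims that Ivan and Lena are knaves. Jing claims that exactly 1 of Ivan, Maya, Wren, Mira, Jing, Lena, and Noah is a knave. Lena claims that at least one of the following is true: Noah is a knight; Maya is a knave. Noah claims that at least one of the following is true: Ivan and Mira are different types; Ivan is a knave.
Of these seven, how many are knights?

6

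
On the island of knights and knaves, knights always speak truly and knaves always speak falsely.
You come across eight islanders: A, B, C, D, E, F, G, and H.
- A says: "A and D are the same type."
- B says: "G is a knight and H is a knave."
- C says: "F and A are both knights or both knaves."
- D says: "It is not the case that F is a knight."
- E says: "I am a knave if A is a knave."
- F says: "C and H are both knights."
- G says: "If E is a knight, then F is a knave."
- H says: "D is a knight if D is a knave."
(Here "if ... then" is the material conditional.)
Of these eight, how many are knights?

5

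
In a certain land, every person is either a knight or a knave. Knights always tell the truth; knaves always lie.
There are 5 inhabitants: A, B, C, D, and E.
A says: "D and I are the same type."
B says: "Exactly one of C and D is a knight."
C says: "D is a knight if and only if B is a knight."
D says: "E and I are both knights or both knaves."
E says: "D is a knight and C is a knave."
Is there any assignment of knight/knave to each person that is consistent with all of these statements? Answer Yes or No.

No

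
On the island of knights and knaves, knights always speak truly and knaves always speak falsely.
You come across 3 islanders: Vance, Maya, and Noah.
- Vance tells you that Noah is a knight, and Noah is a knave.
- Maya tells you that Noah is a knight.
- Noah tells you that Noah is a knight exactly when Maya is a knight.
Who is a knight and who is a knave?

Vance is a knave, Maya is a knight, and Noah is a knight.

Suppose Vance is a knight. Then Vance's statement "Noah is a knight, and Noah is a knave" would have to be true. Checking the 4 ways to assign the others, none is consistent with every speaker.
(For instance, with Maya=knight, Noah=knight, Vance's claim "Noah is a knight, and Noah is a knave" comes out false where it would need to be true.)
So Vance must be a knave, making "Noah is a knight, and Noah is a knave" false. Taking Vance=knave, Maya=knight, Noah=knight, each remaining statement checks out:
  Maya (knight): "Noah is a knight" — true. ✓
  Noah (knight): "Noah is a knight exactly when Maya is a knight" — true. ✓
This is the unique consistent assignment.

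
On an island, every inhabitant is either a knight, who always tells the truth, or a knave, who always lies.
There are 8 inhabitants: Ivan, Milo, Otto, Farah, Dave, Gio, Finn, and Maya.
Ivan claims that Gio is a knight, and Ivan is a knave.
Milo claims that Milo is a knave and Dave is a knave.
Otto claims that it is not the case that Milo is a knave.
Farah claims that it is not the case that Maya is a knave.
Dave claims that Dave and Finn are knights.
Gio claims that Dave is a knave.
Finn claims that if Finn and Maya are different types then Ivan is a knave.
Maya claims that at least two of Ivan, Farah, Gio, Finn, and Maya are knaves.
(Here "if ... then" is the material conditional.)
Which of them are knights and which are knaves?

Ivan is a knave, Milo is a knave, Otto is a knave, Farah is a knight, Dave is a knight, Gio is a knave, Finn is a knight, and Maya is a knight.

Ivan (knave): "Gio is a knight, and Ivan is a knave" — false. ✓
Milo is a knave, so "Milo is a knave and Dave is a knave" must be false — and it is.
As a knave, Otto's statement "it is not the case that Milo is a knave" should be false; it is.
Farah (knight): "it is not the case that Maya is a knave" — True. ✓
Dave is a knight, so "Dave and Finn are knights" must be True — and it is.
As a knave, Gio's statement "Dave is a knave" should be false; it is.
As a knight, Finn's statement "if Finn and Maya are different types then Ivan is a knave" should be True; it is.
Maya is a knight; "at least two of Ivan, Farah, Gio, Finn, and Maya are knaves" is True, as required.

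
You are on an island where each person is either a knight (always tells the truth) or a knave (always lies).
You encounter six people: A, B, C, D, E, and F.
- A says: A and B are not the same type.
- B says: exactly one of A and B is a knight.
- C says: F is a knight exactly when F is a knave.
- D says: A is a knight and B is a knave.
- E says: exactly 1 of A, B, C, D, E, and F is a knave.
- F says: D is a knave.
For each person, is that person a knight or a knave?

Knights: F. Knaves: A, B, C, D, and E.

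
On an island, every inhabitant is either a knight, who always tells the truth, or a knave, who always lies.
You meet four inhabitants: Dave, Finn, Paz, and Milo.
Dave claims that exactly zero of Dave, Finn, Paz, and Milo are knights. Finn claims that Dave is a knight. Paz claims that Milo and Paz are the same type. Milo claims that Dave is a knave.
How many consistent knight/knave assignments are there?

2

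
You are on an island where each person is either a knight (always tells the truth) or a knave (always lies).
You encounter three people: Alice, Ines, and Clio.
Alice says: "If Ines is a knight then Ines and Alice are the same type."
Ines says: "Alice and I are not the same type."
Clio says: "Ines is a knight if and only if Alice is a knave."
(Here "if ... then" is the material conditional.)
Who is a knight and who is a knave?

Suppose Alice is a knight. Then Alice's statement "if Ines is a knight then Ines and Alice are the same type" would have to be true. Checking the 4 ways to assign the others, none is consistent with every speaker.
(For instance, with Ines=knight, Clio=knight, Ines's claim "Alice and I are not the same type" comes out false where it would need to be true.)
So Alice must be a knave, making "if Ines is a knight then Ines and Alice are the same type" false. Taking Alice=knave, Ines=knight, Clio=knight, each remaining statement checks out:
  Ines (knight): "Alice and I are not the same type" — true. ✓
  Clio (knight): "Ines is a knight if and only if Alice is a knave" — true. ✓
This is the unique consistent assignment.

Knights: Ines and Clio. Knaves: Alice.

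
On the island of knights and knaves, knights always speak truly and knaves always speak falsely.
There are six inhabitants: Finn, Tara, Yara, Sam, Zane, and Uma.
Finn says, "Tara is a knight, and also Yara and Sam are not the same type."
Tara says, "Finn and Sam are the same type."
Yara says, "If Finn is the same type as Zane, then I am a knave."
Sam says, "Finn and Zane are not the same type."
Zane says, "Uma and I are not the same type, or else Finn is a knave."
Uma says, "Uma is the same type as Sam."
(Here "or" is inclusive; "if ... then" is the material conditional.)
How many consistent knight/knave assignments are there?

2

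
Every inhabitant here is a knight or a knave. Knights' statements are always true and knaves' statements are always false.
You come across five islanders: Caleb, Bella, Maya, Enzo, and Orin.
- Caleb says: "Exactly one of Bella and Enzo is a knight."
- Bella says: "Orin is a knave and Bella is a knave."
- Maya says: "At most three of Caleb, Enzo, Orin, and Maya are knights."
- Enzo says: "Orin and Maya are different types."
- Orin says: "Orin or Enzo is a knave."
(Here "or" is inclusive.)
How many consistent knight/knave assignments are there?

1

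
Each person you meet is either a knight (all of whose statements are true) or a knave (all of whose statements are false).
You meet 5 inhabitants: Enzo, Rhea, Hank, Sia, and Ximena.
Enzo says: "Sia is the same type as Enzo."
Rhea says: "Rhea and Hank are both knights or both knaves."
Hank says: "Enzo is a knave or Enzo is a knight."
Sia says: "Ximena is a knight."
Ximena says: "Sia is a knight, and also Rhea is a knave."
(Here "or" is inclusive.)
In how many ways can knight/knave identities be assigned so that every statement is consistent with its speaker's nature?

Consistent assignments:
  Enzo=knight, Rhea=knave, Hank=knight, Sia=knight, Ximena=knight
  Enzo=knave, Rhea=knave, Hank=knight, Sia=knight, Ximena=knight

2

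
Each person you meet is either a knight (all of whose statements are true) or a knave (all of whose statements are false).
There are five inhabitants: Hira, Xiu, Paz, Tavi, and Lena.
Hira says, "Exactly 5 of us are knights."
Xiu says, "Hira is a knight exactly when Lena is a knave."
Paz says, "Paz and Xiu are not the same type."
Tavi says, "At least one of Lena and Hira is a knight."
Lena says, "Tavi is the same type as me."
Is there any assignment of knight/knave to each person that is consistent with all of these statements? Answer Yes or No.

No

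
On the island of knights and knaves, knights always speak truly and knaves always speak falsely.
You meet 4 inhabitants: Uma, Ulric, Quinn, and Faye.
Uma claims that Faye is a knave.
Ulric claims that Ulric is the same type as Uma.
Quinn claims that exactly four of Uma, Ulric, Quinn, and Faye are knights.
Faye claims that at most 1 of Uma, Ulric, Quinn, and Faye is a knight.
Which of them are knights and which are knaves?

Knights: Uma and Ulric. Knaves: Quinn and Faye.

Suppose Uma is a knave. Then Uma's statement "Faye is a knave" would have to be false. Checking the 8 ways to assign the others, none is consistent with every speaker.
(For instance, with Ulric=knight, Quinn=knave, Faye=knave, Uma's claim "Faye is a knave" comes out true where it would need to be false.)
So Uma must be a knight, making "Faye is a knave" true. Taking Uma=knight, Ulric=knight, Quinn=knave, Faye=knave, each remaining statement checks out:
  Ulric (knight): "Ulric is the same type as Uma" — true. ✓
  Quinn (knave): "exactly four of Uma, Ulric, Quinn, and Faye are knights" — false. ✓
  Faye (knave): "at most 1 of Uma, Ulric, Quinn, and Faye is a knight" — false. ✓
This is the unique consistent assignment.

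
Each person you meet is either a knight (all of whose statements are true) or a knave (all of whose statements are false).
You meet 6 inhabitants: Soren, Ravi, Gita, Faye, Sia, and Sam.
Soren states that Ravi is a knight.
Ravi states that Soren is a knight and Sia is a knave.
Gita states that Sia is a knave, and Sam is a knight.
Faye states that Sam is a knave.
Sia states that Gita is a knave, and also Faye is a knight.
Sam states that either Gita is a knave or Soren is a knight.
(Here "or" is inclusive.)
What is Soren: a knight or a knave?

Soren is a knight.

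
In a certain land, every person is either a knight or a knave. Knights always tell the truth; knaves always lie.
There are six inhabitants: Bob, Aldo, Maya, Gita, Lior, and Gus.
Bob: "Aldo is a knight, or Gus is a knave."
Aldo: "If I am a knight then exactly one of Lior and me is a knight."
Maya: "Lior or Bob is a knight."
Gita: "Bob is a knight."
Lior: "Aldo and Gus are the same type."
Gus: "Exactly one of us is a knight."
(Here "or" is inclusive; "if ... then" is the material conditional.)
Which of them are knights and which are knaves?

Since Bob is a knight, "Aldo is a knight, or Gus is a knave" needs to be true, which holds.
Aldo is a knight; "if I am a knight then exactly one of Lior and me is a knight" is true, as required.
Maya is a knight; "Lior or Bob is a knight" is true, as required.
Gita (knight): "Bob is a knight" — true. ✓
Lior is a knave; "Aldo and Gus are the same type" is false, as required.
Gus (knave): "exactly one of us is a knight" — false. ✓

Bob is a knight, Aldo is a knight, Maya is a knight, Gita is a knight, Lior is a knave, and Gus is a knave.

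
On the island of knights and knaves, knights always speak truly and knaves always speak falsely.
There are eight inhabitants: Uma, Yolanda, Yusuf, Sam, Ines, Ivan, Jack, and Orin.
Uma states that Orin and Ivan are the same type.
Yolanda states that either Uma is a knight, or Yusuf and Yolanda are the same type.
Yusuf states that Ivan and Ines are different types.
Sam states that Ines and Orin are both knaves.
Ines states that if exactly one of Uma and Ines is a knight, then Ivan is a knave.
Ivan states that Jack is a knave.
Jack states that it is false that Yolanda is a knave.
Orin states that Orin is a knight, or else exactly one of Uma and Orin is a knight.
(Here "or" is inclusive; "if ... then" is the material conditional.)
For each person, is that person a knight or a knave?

Knights: Yolanda, Yusuf, Ines, Jack, and Orin. Knaves: Uma, Sam, and Ivan.

As a knave, Uma's statement "Orin and Ivan are the same type" should be False; it is.
Yolanda is a knight, and the claim "either Uma is a knight, or Yusuf and Yolanda are the same type" is indeed True.
Yusuf (knight): "Ivan and Ines are different types" — True. ✓
Sam is a knave, and the claim "Ines and Orin are both knaves" is indeed False.
As a knight, Ines's statement "if exactly one of Uma and Ines is a knight, then Ivan is a knave" should be True; it is.
Ivan is a knave, so "Jack is a knave" must be False — and it is.
Jack (knight): "it is false that Yolanda is a knave" — True. ✓
Orin is a knight; "Orin is a knight, or else exactly one of Uma and Orin is a knight" is True, as required.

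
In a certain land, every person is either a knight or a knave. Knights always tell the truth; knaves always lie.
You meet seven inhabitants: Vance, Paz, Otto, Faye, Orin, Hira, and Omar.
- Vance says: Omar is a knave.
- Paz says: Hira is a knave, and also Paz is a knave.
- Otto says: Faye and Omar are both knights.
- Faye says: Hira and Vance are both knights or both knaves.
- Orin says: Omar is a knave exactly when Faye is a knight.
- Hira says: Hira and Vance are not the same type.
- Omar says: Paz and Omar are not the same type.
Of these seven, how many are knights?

3

The unique consistent assignment is Vance=knave, Paz=knave, Otto=knave, Faye=knave, Orin=knight, Hira=knight, Omar=knight.
That has 3 knights.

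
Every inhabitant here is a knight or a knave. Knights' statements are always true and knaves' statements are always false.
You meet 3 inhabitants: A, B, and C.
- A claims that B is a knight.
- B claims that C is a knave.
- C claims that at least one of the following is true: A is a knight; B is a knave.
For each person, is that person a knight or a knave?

A is a knave, B is a knave, and C is a knight.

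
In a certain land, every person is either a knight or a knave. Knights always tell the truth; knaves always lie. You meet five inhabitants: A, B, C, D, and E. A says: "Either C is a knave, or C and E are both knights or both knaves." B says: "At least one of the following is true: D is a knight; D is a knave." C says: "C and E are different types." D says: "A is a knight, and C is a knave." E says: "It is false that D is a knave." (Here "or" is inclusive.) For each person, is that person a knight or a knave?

A is a knave, B is a knight, C is a knight, D is a knave, and E is a knave.

Suppose A is a knight. Then A's statement "either C is a knave, or C and E are both knights or both knaves" would have to be true. Checking the 16 ways to assign the others, none is consistent with every speaker.
(For instance, with B=knight, C=knight, D=knave, E=knave, A's claim "either C is a knave, or C and E are both knights or both knaves" comes out false where it would need to be true.)
So A must be a knave, making "either C is a knave, or C and E are both knights or both knaves" false. Taking A=knave, B=knight, C=knight, D=knave, E=knave, each remaining statement checks out:
  B (knight): "at least one of the following is true: D is a knight; D is a knave" — true. ✓
  C (knight): "C and E are different types" — true. ✓
  D (knave): "A is a knight, and C is a knave" — false. ✓
  E (knave): "it is false that D is a knave" — false. ✓
This is the unique consistent assignment.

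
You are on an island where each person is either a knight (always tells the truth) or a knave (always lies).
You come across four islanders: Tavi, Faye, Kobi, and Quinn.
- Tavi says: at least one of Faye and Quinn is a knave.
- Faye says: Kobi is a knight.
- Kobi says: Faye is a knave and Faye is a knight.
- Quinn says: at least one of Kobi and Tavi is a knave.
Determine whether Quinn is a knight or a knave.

Quinn is a knight.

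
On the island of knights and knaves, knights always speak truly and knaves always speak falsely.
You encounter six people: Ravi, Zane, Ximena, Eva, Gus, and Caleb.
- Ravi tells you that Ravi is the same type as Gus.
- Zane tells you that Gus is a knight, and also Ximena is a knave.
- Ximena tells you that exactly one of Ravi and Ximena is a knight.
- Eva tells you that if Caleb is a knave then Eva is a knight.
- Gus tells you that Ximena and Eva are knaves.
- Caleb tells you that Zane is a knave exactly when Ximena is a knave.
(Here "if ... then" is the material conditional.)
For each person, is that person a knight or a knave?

Ravi is a knave, Zane is a knight, Ximena is a knave, Eva is a knave, Gus is a knight, and Caleb is a knave.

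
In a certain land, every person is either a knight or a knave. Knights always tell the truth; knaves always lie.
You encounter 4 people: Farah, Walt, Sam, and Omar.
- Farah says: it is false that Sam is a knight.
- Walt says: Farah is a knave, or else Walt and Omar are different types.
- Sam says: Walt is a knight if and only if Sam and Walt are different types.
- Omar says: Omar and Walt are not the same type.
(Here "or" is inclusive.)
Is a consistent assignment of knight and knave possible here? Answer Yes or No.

No

Checking all 16 assignments, each has at least one speaker whose statement's truth value contradicts their type.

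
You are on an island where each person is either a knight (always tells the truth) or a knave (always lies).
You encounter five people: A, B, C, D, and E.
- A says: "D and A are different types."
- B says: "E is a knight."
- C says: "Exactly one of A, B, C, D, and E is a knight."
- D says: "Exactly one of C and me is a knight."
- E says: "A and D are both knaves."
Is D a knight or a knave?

D is a knave.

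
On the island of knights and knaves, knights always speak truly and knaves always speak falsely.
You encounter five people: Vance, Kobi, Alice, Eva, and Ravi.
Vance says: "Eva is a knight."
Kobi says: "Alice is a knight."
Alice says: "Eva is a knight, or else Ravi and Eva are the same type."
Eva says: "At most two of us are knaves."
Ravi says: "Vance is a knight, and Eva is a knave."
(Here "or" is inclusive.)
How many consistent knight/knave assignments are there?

2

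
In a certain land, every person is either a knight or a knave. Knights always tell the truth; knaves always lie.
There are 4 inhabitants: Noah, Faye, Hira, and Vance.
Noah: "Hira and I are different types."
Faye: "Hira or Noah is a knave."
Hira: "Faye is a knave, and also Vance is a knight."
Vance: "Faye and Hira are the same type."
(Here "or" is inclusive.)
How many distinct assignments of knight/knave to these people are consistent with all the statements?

2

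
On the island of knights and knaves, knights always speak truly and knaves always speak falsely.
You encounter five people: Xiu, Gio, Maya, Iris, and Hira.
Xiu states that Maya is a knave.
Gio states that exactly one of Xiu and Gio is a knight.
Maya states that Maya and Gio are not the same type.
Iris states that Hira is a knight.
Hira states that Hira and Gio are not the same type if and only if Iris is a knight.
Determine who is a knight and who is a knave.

Knights: Maya, Iris, and Hira. Knaves: Xiu and Gio.

Suppose Xiu is a knight. Then Xiu's statement "Maya is a knave" would have to be true. Checking the 16 ways to assign the others, none is consistent with every speaker.
(For instance, with Gio=knave, Maya=knight, Iris=knight, Hira=knight, Xiu's claim "Maya is a knave" comes out false where it would need to be true.)
So Xiu must be a knave, making "Maya is a knave" false. Taking Xiu=knave, Gio=knave, Maya=knight, Iris=knight, Hira=knight, each remaining statement checks out:
  Gio (knave): "exactly one of Xiu and Gio is a knight" — false. ✓
  Maya (knight): "Maya and Gio are not the same type" — true. ✓
  Iris (knight): "Hira is a knight" — true. ✓
  Hira (knight): "Hira and Gio are not the same type if and only if Iris is a knight" — true. ✓
This is the unique consistent assignment.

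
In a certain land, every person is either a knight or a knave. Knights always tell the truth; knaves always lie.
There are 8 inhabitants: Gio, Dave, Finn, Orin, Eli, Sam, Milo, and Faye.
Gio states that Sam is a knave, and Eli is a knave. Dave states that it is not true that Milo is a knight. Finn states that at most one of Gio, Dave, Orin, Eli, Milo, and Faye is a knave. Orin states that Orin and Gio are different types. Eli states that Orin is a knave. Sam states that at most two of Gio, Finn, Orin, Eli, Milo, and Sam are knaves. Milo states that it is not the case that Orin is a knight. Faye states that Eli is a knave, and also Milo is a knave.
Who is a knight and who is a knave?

Gio (knave): "Sam is a knave, and Eli is a knave" — False. ✓
Dave (knave): "it is not true that Milo is a knight" — False. ✓
Finn is a knave, so "at most one of Gio, Dave, Orin, Eli, Milo, and Faye is a knave" must be False — and it is.
Orin (knave): "Orin and Gio are different types" — False. ✓
Eli is a knight, so "Orin is a knave" must be true — and it is.
Sam is a knave, and the claim "at most two of Gio, Finn, Orin, Eli, Milo, and Sam are knaves" is indeed False.
Since Milo is a knight, "it is not the case that Orin is a knight" needs to be true, which holds.
Faye is a knave, so "Eli is a knave, and also Milo is a knave" must be False — and it is.

Gio is a knave, Dave is a knave, Finn is a knave, Orin is a knave, Eli is a knight, Sam is a knave, Milo is a knight, and Faye is a knave.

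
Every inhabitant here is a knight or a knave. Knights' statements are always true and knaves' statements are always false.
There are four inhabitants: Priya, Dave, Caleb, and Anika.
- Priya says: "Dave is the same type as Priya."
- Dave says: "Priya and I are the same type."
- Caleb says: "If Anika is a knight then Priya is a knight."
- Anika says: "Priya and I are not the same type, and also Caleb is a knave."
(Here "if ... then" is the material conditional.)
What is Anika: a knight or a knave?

Anika is a knave.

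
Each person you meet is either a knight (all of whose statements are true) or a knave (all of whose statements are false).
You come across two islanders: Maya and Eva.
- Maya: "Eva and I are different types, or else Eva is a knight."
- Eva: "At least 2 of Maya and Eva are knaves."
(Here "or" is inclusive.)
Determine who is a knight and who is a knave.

Maya is a knight and Eva is a knave.

Maya is a knight, so "Eva and I are different types, or else Eva is a knight" must be true — and it is.
Eva (knave): "at least 2 of Maya and Eva are knaves" — False. ✓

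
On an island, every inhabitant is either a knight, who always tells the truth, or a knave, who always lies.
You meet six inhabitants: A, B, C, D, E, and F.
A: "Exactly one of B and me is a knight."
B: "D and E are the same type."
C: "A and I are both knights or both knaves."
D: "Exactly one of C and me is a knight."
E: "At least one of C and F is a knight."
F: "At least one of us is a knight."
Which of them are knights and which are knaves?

As a knight, A's statement "exactly one of B and me is a knight" should be true; it is.
As a knave, B's statement "D and E are the same type" should be false; it is.
C is a knave; "A and I are both knights or both knaves" is false, as required.
As a knave, D's statement "exactly one of C and me is a knight" should be false; it is.
As a knight, E's statement "at least one of C and F is a knight" should be true; it is.
As a knight, F's statement "at least one of us is a knight" should be true; it is.

Knights: A, E, and F. Knaves: B, C, and D.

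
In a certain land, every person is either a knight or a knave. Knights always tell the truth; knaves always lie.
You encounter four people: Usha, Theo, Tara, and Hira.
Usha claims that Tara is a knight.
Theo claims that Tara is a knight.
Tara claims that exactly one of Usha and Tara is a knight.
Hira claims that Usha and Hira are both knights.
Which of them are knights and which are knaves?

Knights: none. Knaves: Usha, Theo, Tara, and Hira.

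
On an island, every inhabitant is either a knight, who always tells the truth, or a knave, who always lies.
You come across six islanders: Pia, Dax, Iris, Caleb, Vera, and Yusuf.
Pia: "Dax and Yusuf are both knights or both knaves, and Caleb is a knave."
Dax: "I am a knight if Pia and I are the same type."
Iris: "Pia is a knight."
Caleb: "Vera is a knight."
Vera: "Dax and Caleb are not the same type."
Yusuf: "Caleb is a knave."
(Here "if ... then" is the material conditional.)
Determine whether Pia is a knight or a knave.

Consistent assignments: {Pia=knave, Dax=knave, Iris=knave, Caleb=knight, Vera=knight, Yusuf=knave}; {Pia=knave, Dax=knave, Iris=knave, Caleb=knave, Vera=knave, Yusuf=knight}
In every consistent assignment, Pia is a knave.

Pia is a knave.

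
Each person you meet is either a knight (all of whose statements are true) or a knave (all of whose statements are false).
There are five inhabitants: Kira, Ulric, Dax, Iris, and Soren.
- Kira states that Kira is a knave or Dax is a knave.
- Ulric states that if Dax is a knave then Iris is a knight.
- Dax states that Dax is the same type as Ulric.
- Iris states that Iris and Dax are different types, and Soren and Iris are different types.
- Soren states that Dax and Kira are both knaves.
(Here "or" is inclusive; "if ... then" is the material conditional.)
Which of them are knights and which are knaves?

Kira is a knight, and the claim "Kira is a knave or Dax is a knave" is indeed true.
Ulric is a knight; "if Dax is a knave then Iris is a knight" is true, as required.
Dax is a knave, so "Dax is the same type as Ulric" must be false — and it is.
Iris is a knight, so "Iris and Dax are different types, and Soren and Iris are different types" must be true — and it is.
As a knave, Soren's statement "Dax and Kira are both knaves" should be false; it is.

Knights: Kira, Ulric, and Iris. Knaves: Dax and Soren.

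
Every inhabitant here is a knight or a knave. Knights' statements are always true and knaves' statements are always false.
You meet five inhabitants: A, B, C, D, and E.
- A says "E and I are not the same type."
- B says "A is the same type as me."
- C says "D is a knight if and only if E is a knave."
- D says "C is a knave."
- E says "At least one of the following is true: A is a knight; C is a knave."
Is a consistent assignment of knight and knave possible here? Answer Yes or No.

No

Checking all 32 assignments, each has at least one speaker whose statement's truth value contradicts their type.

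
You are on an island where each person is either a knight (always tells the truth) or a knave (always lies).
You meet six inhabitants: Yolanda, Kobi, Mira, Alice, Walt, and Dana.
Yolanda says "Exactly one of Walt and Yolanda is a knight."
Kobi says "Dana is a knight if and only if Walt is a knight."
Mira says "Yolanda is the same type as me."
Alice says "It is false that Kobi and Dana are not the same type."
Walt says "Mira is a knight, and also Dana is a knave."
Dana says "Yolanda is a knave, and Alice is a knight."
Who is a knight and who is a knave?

Yolanda is a knight, Kobi is a knight, Mira is a knave, Alice is a knave, Walt is a knave, and Dana is a knave.

Yolanda is a knight, and the claim "exactly one of Walt and Yolanda is a knight" is indeed True.
Kobi (knight): "Dana is a knight if and only if Walt is a knight" — True. ✓
Mira is a knave, and the claim "Yolanda is the same type as me" is indeed False.
As a knave, Alice's statement "it is false that Kobi and Dana are not the same type" should be False; it is.
Walt (knave): "Mira is a knight, and also Dana is a knave" — False. ✓
Dana (knave): "Yolanda is a knave, and Alice is a knight" — False. ✓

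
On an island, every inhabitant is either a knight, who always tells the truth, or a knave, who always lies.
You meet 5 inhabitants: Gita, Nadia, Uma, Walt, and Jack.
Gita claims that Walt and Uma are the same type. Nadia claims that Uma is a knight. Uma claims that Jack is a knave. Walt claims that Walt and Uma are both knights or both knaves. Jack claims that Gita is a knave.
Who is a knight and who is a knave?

Gita is a knight, Nadia is a knight, Uma is a knight, Walt is a knight, and Jack is a knave.

As a knight, Gita's statement "Walt and Uma are the same type" should be True; it is.
Since Nadia is a knight, "Uma is a knight" needs to be True, which holds.
Uma is a knight; "Jack is a knave" is True, as required.
As a knight, Walt's statement "Walt and Uma are both knights or both knaves" should be True; it is.
Since Jack is a knave, "Gita is a knave" needs to be False, which holds.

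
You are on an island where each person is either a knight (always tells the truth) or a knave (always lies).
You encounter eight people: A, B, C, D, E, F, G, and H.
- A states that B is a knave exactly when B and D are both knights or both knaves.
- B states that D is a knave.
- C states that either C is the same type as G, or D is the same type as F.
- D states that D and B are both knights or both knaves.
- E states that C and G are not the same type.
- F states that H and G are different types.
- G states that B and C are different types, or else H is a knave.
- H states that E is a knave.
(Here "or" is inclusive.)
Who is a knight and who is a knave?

As a knight, A's statement "B is a knave exactly when B and D are both knights or both knaves" should be true; it is.
Since B is a knight, "D is a knave" needs to be true, which holds.
C (knave): "either C is the same type as G, or D is the same type as F" — False. ✓
D is a knave, and the claim "D and B are both knights or both knaves" is indeed False.
E (knight): "C and G are not the same type" — true. ✓
Since F is a knight, "H and G are different types" needs to be true, which holds.
Since G is a knight, "B and C are different types, or else H is a knave" needs to be true, which holds.
H is a knave, and the claim "E is a knave" is indeed False.

Knights: A, B, E, F, and G. Knaves: C, D, and H.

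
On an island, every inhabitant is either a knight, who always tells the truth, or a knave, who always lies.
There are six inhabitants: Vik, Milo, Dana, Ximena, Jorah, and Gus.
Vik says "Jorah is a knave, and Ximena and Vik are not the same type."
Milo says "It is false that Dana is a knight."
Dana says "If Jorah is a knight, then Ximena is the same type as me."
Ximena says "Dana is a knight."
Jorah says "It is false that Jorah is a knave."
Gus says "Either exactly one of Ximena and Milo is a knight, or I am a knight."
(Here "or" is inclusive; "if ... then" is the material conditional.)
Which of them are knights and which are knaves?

Knights: Dana, Ximena, Jorah, and Gus. Knaves: Vik and Milo.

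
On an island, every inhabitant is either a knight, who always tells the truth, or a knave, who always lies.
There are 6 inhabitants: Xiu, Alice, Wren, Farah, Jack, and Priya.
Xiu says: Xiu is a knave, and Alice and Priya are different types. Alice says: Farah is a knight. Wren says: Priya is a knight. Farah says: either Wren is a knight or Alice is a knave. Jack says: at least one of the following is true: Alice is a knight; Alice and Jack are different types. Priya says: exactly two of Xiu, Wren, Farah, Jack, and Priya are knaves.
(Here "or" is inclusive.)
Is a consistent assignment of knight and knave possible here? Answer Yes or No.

No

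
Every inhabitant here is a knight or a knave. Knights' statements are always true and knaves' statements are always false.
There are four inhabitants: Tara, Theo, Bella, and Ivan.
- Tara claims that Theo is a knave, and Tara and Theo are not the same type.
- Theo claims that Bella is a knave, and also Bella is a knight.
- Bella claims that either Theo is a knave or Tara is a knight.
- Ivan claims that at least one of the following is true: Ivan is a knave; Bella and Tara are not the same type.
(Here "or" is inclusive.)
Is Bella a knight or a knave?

Bella is a knight.

Consistent assignments: {Tara=knave, Theo=knave, Bella=knight, Ivan=knight}
In every consistent assignment, Bella is a knight.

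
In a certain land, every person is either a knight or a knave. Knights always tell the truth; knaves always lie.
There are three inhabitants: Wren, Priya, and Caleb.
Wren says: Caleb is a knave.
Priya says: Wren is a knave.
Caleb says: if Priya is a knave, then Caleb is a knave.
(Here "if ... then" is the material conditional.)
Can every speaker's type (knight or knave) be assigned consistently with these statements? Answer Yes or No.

One consistent assignment: Wren=knave, Priya=knight, Caleb=knight.

Yes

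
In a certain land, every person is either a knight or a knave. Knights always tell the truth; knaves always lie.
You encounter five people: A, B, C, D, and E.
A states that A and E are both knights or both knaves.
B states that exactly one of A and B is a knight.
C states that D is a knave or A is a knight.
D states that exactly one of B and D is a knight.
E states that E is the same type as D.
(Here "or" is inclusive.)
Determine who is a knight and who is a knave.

Suppose A is a knight. Then A's statement "A and E are both knights or both knaves" would have to be true. Checking the 16 ways to assign the others, none is consistent with every speaker.
(For instance, with B=knave, C=knave, D=knight, E=knight, B's claim "exactly one of A and B is a knight" comes out true where it would need to be false.)
So A must be a knave, making "A and E are both knights or both knaves" false. Taking A=knave, B=knave, C=knave, D=knight, E=knight, each remaining statement checks out:
  B (knave): "exactly one of A and B is a knight" — false. ✓
  C (knave): "D is a knave or A is a knight" — false. ✓
  D (knight): "exactly one of B and D is a knight" — true. ✓
  E (knight): "E is the same type as D" — true. ✓
This is the unique consistent assignment.

Knights: D and E. Knaves: A, B, and C.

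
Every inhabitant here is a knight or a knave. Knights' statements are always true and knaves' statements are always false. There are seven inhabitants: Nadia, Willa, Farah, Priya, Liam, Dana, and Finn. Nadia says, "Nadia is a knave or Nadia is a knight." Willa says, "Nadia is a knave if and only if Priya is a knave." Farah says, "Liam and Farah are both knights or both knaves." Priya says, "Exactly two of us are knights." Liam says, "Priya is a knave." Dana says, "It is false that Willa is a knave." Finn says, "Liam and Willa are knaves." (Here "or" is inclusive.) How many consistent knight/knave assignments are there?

1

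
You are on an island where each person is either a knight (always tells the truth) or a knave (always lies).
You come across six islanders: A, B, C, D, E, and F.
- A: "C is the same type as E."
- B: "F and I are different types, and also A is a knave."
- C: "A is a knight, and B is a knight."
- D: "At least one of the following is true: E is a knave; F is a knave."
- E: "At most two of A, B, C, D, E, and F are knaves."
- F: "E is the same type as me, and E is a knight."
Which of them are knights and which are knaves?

As a knight, A's statement "C is the same type as E" should be true; it is.
B (knave): "F and I are different types, and also A is a knave" — False. ✓
C is a knave, so "A is a knight, and B is a knight" must be False — and it is.
D is a knight; "at least one of the following is true: E is a knave; F is a knave" is true, as required.
E is a knave, and the claim "at most two of A, B, C, D, E, and F are knaves" is indeed False.
F is a knave, and the claim "E is the same type as me, and E is a knight" is indeed False.

A is a knight, B is a knave, C is a knave, D is a knight, E is a knave, and F is a knave.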